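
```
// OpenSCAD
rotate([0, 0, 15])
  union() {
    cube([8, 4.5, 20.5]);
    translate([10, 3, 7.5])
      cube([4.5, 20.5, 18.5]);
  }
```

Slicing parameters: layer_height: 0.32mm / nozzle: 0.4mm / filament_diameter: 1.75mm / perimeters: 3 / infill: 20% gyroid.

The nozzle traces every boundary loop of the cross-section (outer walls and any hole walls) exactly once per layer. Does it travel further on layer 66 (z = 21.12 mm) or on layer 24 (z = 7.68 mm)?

Layer 66 (z = 21.12): the cube is absent (z outside [0, 20.5]); the cube at (10, 3) is present — its section is the full 4.5×20.5 rectangle (perimeter 50.00 mm); Combining (union): only the 4.5×20.5 cube at (10, 3) is present, so the union is just that shape — boundary = 50.00 mm; (whole slice rotated 15° about Z — lengths, areas and connectivity unchanged). So its perimeter = 50.00 mm. Layer 24 (z = 7.68): the cube is present — its section is the full 8×4.5 rectangle (perimeter 25.00 mm); the cube at (10, 3) (footprint 4.5×20.5) is included at this height (perimeter 50.00 mm); Combining (union): the 2 present regions are separate (no shared area or edge), so areas and boundary lengths simply add and each stays a separate island — boundary = 75.00 mm; (whole slice rotated 15° about Z — lengths, areas and connectivity unchanged). So its perimeter = 75.00 mm. Layer 24 is larger (75.00 vs 50.00 mm).

layer 24 (z = 7.68 mm)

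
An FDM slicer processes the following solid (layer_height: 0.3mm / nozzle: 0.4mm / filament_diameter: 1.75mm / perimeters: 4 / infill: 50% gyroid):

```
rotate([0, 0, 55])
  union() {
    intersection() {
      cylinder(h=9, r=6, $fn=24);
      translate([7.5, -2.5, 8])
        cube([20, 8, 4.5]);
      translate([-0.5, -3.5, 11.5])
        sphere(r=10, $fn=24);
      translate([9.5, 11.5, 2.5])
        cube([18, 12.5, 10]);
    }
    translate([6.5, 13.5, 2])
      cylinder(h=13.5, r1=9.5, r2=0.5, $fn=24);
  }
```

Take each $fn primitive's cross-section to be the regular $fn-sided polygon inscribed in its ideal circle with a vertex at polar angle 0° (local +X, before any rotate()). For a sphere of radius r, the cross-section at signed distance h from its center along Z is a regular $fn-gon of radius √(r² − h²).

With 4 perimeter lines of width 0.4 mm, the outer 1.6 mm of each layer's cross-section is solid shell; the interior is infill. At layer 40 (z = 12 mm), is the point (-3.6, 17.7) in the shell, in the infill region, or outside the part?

outside

At z = 12 mm: the cylinder does not reach this height (z outside [0, 9]); the 20×8 cube at (7.5, -2.5) contributes its full rectangle; the r=10 sphere at (-0.5, -3.5) slices to a regular 24-gon of circumradius 9.987 (√(r²−h²) with h=0.5 from center); the 18×12.5 cube at (9.5, 11.5) contributes its full rectangle; Taking the intersection: at least one operand is absent at this height, so nothing remains; the cone at (6.5, 13.5): at t=0.741 of its height the radius interpolates to r₁+(r₂−r₁)t = 2.833, giving a regular 24-gon of that circumradius; Combining (union): only the cone at (6.5, 13.5) is present, so the union is just that shape — 1 connected region; (rotated 55° about Z; rotation is an isometry so areas/perimeters/island counts are preserved). Overall, the cross-section is a single solid region. Undo the 55° rotation: the query point maps to (12.434, 13.101) in the un-rotated model frame. The nearest boundary edge runs (9.33, 13.50)→(9.24, 14.23); distance from the point to it = 3.13 mm. The point is not inside any of the regions above, so it lies outside the cross-section (3.13 mm from the nearest boundary).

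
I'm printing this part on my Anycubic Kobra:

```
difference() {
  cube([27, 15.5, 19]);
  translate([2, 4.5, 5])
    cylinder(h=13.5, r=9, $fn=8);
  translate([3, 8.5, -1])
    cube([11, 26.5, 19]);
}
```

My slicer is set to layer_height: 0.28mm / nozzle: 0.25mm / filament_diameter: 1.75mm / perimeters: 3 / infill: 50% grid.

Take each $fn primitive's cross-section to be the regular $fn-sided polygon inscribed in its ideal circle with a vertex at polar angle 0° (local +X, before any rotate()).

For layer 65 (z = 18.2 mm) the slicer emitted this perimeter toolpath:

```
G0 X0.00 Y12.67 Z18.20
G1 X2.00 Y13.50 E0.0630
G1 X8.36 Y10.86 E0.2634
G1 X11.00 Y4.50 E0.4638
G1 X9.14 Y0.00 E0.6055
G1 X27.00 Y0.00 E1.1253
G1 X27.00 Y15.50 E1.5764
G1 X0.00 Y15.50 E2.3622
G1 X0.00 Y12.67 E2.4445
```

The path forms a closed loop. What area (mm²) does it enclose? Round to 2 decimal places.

298.77 mm²

Apply the shoelace formula to the sequence of (X, Y) vertices; enclosed area = 298.77 mm².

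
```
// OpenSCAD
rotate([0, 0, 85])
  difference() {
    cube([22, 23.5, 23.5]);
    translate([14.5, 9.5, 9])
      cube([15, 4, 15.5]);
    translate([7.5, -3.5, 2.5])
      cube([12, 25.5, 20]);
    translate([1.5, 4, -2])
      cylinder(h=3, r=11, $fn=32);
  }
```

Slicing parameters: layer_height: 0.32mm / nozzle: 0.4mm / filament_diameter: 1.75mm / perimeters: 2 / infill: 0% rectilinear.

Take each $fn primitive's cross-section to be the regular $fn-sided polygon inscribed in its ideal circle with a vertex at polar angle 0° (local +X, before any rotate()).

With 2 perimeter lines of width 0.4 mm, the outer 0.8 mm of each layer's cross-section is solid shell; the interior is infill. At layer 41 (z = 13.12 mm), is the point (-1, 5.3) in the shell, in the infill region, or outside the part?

At z = 13.12 mm: the cube is present — its section is the full 22×23.5 rectangle; the 15×4 cube at (14.5, 9.5) contributes its full rectangle; the 12×25.5 cube at (7.5, -3.5) contributes its full rectangle; the cylinder at (1.5, 4) is absent (z outside [-2, 1]); After the difference (first − rest): starting from the 22×23.5 cube, the 15×4 cube at (14.5, 9.5) partially overlaps it — only the 30.00 mm² overlap (of its 60.00 mm²) is removed, clipping the outline; the 12×25.5 cube at (7.5, -3.5) partially overlaps it — only the 244.00 mm² overlap (of its 306.00 mm²) is removed, clipping the outline — 2 connected regions; (whole slice rotated 85° about Z — lengths, areas and connectivity unchanged). Overall, the cross-section has 2 separate islands. Undo the 85° rotation: the query point maps to (5.193, 1.458) in the un-rotated model frame. The nearest boundary edge runs (7.50, 0.00)→(0.00, 0.00); distance from the point to it = 1.46 mm. (Shell/infill is judged within the island containing the point — the largest one.) The point is inside the cross-section and 1.46 mm from the nearest boundary — more than the 0.8 mm shell width (2 × 0.4), so it's in the infill interior.

infill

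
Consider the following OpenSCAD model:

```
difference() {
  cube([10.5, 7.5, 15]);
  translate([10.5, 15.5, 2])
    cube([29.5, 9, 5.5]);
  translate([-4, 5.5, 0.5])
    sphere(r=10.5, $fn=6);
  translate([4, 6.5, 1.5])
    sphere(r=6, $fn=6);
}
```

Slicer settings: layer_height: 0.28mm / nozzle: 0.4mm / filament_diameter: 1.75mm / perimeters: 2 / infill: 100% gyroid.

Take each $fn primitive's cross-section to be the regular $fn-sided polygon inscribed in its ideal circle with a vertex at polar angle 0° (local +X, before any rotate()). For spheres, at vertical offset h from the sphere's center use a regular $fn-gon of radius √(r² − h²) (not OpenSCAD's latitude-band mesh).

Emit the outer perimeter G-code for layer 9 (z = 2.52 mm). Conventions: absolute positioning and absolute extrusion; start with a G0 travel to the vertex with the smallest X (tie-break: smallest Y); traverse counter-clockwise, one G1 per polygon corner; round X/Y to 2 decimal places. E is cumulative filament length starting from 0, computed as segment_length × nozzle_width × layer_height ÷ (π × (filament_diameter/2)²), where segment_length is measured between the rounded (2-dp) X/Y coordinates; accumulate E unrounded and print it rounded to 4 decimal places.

G0 X3.13 Y0.00 Z2.52
G1 X10.50 Y0.00 E0.3432
G1 X10.50 Y7.50 E0.6924
G1 X9.34 Y7.50 E0.7464
G1 X9.91 Y6.50 E0.8000
G1 X6.96 Y1.38 E1.0752
G1 X3.92 Y1.38 E1.2167
G1 X3.13 Y0.00 E1.2908

At z = 2.52 mm: the cube (footprint 10.5×7.5) is included at this height; the cube at (10.5, 15.5) (footprint 29.5×9) is included at this height; the sphere at (-4, 5.5): section is a regular 6-gon, circumradius = √(r²−h²) = √(10.5²−2.02²) = 10.304; the sphere at (4, 6.5): section is a regular 6-gon, circumradius = √(r²−h²) = √(6²−1.02²) = 5.913; Taking the first minus the rest: starting from the 10.5×7.5 cube, the 29.5×9 cube at (10.5, 15.5) misses the remaining region (no effect); the r=10.5 sphere at (-4, 5.5) partially overlaps it — only the 37.39 mm² overlap (of its 275.84 mm²) is removed, clipping the outline; the r=6 sphere at (4, 6.5) partially overlaps it — only the 20.29 mm² overlap (of its 90.83 mm²) is removed, clipping the outline — 1 connected region. The outline is a single polygon with 7 vertices. Extrusion per mm of travel: 0.4 × 0.28 / (π × 0.875²) = 0.046564. Accumulating E over each segment gives final E = 1.2908.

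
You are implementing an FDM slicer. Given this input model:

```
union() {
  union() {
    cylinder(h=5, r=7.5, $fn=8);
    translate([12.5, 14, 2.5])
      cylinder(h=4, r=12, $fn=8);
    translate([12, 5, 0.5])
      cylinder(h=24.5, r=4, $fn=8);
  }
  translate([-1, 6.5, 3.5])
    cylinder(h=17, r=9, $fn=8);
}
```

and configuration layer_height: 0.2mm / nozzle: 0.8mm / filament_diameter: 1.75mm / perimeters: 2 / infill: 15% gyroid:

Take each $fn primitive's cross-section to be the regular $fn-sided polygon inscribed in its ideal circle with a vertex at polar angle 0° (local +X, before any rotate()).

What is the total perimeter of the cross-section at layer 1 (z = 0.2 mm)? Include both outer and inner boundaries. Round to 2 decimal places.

At z = 0.2 mm: the r=7.5 cylinder contributes a regular 8-gon of circumradius 7.5 (perimeter = 2·8·7.500·sin(180°/8) = 45.92 mm); the cylinder at (12.5, 14) does not reach this height (z outside [2.5, 6.5]); the cylinder at (12, 5) does not reach this height (z outside [0.5, 25]); Merging all regions: only the r=7.5 cylinder is present, so the union is just that shape — boundary = 45.92 mm; the cylinder at (-1, 6.5) is not intersected at this z (z outside [3.5, 20.5]); Taking the union: only the result so far is present, so the union is just that shape — boundary = 45.92 mm. Overall, the cross-section is a single solid region. Total boundary length (outer) = 45.92 mm.

45.92 mm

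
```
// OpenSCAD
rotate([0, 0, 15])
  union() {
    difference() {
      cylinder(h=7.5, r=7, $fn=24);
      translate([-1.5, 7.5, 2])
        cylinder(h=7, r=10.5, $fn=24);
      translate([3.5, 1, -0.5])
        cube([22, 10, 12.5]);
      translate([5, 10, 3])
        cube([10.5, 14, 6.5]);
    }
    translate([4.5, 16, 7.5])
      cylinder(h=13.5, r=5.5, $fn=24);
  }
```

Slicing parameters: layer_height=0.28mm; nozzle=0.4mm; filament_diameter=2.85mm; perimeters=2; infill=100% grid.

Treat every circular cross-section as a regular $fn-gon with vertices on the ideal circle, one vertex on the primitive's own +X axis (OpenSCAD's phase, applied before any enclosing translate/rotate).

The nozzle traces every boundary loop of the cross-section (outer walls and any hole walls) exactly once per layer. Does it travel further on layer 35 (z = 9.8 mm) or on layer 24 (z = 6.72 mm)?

layer 24 (z = 6.72 mm)

Layer 35 (z = 9.8): the cylinder is absent (z outside [0, 7.5]); the cylinder at (-1.5, 7.5) is not intersected at this z (z outside [2, 9]); the cube at (3.5, 1) is present — its section is the full 22×10 rectangle (perimeter 64.00 mm); the cube at (5, 10) is absent (z outside [3, 9.5]); Subtracting the remaining from the first: the first operand is absent here, so nothing remains; the r=5.5 cylinder at (4.5, 16) contributes a regular 24-gon of circumradius 5.5 (perimeter = 2·24·5.500·sin(180°/24) = 34.46 mm); Taking the union: only the r=5.5 cylinder at (4.5, 16) is present, so the union is just that shape — boundary = 34.46 mm; (rotated 15° about Z; rotation is an isometry so areas/perimeters/island counts are preserved). So its perimeter = 34.46 mm. Layer 24 (z = 6.72): the r=7 cylinder contributes a regular 24-gon of circumradius 7 (perimeter = 2·24·7.000·sin(180°/24) = 43.86 mm); the cylinder at (-1.5, 7.5): section is a regular 24-gon, circumradius r=10.5 (perimeter = 2·24·10.500·sin(180°/24) = 65.79 mm); the cube at (3.5, 1) is present — its section is the full 22×10 rectangle (perimeter 64.00 mm); the 10.5×14 cube at (5, 10) contributes its full rectangle (perimeter 49.00 mm); After the difference (first − rest): starting from the r=7 cylinder, the r=10.5 cylinder at (-1.5, 7.5) partially overlaps it — only the 103.32 mm² overlap (of its 342.42 mm²) is removed, clipping the outline; the 22×10 cube at (3.5, 1) partially overlaps it — only the 0.03 mm² overlap (of its 220.00 mm²) is removed, clipping the outline; the 10.5×14 cube at (5, 10) misses the remaining region (no effect) — boundary = 36.53 mm; the cylinder at (4.5, 16) is absent (z outside [7.5, 21]); Combining (union): only that combined region is present, so the union is just that shape — boundary = 36.53 mm; (whole slice rotated 15° about Z — lengths, areas and connectivity unchanged). So its perimeter = 36.53 mm. Layer 24 is larger (36.53 vs 34.46 mm).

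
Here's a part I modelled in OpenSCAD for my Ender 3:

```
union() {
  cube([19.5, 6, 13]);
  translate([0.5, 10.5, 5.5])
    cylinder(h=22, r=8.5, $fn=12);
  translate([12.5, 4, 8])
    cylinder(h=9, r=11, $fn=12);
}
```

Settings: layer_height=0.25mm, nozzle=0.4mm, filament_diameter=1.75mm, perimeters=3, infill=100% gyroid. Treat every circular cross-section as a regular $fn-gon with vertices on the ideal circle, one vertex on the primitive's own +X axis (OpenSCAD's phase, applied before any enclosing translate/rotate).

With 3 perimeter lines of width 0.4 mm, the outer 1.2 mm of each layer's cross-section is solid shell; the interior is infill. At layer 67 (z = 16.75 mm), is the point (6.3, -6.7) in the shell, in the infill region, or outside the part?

At z = 16.75 mm: the cube does not reach this height (z outside [0, 13]); the r=8.5 cylinder at (0.5, 10.5) gives a regular 12-gon of circumradius 8.5 (constant along its height); the cylinder at (12.5, 4): section is a regular 12-gon, circumradius r=11; Taking the union: the regions partially overlap (shared area 49.00 mm²), so overlapping operands fuse into one piece — 1 connected region. Overall, the cross-section is a single solid region. The nearest boundary edge runs (12.50, -7.00)→(7.00, -5.53); distance from the point to it = 1.37 mm. The point is not inside any of the regions above, so it lies outside the cross-section (1.37 mm from the nearest boundary).

outside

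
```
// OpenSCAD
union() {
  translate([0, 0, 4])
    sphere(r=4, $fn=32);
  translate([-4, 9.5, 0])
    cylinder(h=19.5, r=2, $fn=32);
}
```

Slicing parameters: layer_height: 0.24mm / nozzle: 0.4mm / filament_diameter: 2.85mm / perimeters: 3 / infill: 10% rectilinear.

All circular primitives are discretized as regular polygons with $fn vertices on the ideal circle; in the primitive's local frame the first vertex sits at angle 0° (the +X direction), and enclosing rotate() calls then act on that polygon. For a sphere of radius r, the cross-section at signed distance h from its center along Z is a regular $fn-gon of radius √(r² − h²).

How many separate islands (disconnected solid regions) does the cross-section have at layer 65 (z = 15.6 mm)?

At z = 15.6 mm: the sphere does not reach this height (|z−center|=11.600 > r=4); the r=2 cylinder at (-4, 9.5) gives a regular 32-gon of circumradius 2 (constant along its height); Combining (union): only the r=2 cylinder at (-4, 9.5) is present, so the union is just that shape — 1 connected region. Overall, the cross-section is a single solid region. Island count = 1.

1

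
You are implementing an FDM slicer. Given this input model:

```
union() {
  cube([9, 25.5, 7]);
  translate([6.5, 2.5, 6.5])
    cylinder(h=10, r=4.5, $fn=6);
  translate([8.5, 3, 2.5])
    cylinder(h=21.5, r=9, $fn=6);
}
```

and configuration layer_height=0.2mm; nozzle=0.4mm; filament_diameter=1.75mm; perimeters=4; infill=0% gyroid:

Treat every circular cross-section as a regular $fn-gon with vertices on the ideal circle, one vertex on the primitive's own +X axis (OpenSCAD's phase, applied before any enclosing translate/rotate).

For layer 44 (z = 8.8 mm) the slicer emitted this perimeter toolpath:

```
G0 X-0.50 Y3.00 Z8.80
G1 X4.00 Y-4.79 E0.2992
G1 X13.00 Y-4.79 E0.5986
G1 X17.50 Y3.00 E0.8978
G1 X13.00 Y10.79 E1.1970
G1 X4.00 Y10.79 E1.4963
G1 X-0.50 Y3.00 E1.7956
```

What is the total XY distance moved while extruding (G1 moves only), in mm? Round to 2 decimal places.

53.99 mm

Sum the Euclidean lengths of each G1 segment: total = 53.99 mm.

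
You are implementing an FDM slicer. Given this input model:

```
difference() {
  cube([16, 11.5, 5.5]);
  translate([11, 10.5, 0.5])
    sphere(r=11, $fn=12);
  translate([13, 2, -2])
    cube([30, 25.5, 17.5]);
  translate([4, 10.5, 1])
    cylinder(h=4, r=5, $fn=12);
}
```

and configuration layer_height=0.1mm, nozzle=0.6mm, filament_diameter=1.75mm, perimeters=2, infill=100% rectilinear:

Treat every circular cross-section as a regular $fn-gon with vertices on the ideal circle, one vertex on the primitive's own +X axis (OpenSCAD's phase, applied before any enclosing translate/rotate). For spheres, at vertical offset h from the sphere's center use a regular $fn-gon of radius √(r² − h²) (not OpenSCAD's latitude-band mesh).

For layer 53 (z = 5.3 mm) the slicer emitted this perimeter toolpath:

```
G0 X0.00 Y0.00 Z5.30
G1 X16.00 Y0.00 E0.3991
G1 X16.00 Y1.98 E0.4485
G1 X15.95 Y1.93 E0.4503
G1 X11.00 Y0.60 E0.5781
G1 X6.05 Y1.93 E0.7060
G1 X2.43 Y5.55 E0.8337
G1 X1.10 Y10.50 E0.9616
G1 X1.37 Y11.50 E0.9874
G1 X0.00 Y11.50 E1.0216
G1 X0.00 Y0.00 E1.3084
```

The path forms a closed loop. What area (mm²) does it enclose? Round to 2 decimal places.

Apply the shoelace formula to the sequence of (X, Y) vertices; enclosed area = 49.62 mm².

49.62 mm²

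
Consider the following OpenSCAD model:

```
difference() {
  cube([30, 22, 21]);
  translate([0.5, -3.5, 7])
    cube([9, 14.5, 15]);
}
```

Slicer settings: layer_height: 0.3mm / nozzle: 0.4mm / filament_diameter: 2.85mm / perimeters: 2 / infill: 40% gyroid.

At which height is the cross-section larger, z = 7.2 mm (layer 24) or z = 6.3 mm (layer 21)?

layer 21 (z = 6.3 mm)

Layer 24 (z = 7.2): the cube (footprint 30×22) is included at this height (area 660.00 mm²); the 9×14.5 cube at (0.5, -3.5) contributes its full rectangle (area 130.50 mm²); Subtracting the remaining from the first: starting from the 30×22 cube (660.00 mm²), the 9×14.5 cube at (0.5, -3.5) partially overlaps it — only the 99.00 mm² overlap (of its 130.50 mm²) is removed, clipping the outline — area = 561.00 mm². So its area = 561.00 mm². Layer 21 (z = 6.3): the 30×22 cube contributes its full rectangle (area 660.00 mm²); the cube at (0.5, -3.5) does not reach this height (z outside [7, 22]); After the difference (first − rest): none of the subtracted shapes is present at this height, so the 30×22 cube is unchanged — area = 660.00 mm². So its area = 660.00 mm². Layer 21 is larger (660.00 vs 561.00 mm²).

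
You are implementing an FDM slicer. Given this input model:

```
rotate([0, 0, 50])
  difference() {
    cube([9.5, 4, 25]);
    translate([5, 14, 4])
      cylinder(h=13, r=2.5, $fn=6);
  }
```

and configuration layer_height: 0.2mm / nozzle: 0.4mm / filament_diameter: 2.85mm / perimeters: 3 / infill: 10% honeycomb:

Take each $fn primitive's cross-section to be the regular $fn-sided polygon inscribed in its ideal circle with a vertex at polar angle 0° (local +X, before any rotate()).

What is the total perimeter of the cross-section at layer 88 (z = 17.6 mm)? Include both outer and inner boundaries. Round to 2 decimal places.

At z = 17.6 mm: the cube (footprint 9.5×4) is included at this height (perimeter 27.00 mm); the cylinder at (5, 14) is not intersected at this z (z outside [4, 17]); Taking the first minus the rest: none of the subtracted shapes is present at this height, so the 9.5×4 cube is unchanged — boundary = 27.00 mm; (rotated 50° about Z; rotation is an isometry so areas/perimeters/island counts are preserved). Overall, the cross-section is a single solid region. Total boundary length (outer) = 27.00 mm.

27.00 mm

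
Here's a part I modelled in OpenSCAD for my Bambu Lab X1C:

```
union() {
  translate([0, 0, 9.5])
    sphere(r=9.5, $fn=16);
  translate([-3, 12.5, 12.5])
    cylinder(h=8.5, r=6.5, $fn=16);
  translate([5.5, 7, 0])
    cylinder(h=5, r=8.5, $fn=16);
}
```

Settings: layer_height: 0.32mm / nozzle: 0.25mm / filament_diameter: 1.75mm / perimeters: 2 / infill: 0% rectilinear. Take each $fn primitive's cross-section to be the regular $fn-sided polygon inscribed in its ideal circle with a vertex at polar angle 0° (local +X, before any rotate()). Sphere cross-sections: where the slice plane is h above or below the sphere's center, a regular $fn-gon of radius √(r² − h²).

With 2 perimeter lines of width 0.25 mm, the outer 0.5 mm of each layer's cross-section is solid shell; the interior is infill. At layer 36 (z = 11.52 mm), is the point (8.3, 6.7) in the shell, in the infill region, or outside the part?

At z = 11.52 mm: the sphere: section is a regular 16-gon, circumradius = √(r²−h²) = √(9.5²−2.02²) = 9.283; the cylinder at (-3, 12.5) is not intersected at this z (z outside [12.5, 21]); the cylinder at (5.5, 7) is absent (z outside [0, 5]); Taking the union: only the r=9.5 sphere is present, so the union is just that shape — 1 connected region. Overall, the cross-section is a single solid region. The nearest boundary edge runs (8.58, 3.55)→(6.56, 6.56); distance from the point to it = 1.52 mm. The point is not inside any of the regions above, so it lies outside the cross-section (1.52 mm from the nearest boundary).

outside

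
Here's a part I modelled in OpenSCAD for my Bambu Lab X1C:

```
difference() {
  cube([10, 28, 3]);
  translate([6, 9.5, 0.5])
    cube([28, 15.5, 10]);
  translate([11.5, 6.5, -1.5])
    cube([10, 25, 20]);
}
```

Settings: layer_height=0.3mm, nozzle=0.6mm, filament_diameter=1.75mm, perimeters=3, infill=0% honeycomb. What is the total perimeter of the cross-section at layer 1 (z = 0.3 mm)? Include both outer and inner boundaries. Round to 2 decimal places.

At z = 0.3 mm: the cube (footprint 10×28) is included at this height (perimeter 76.00 mm); the cube at (6, 9.5) is not intersected at this z (z outside [0.5, 10.5]); the cube at (11.5, 6.5) (footprint 10×25) is included at this height (perimeter 70.00 mm); Taking the first minus the rest: starting from the 10×28 cube, the 10×25 cube at (11.5, 6.5) misses the remaining region (no effect) — boundary = 76.00 mm. Overall, the cross-section is a single solid region. Total boundary length (outer) = 76.00 mm.

76.00 mm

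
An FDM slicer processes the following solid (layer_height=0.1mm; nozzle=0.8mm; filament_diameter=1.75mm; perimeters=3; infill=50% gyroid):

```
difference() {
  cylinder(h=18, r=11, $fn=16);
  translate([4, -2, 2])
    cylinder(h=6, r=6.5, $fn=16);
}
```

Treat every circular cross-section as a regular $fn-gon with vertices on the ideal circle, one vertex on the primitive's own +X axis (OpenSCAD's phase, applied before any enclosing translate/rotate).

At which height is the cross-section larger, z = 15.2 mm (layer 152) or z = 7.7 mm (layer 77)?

layer 152 (z = 15.2 mm)

Layer 152 (z = 15.2): the r=11 cylinder contributes a regular 16-gon of circumradius 11 (area = (16/2)·11.000²·sin(360°/16) = 370.44 mm²); the cylinder at (4, -2) is absent (z outside [2, 8]); After the difference (first − rest): none of the subtracted shapes is present at this height, so the r=11 cylinder is unchanged — area = 370.44 mm². So its area = 370.44 mm². Layer 77 (z = 7.7): the r=11 cylinder gives a regular 16-gon of circumradius 11 (constant along its height) (area = (16/2)·11.000²·sin(360°/16) = 370.44 mm²); the r=6.5 cylinder at (4, -2) gives a regular 16-gon of circumradius 6.5 (constant along its height) (area = (16/2)·6.500²·sin(360°/16) = 129.35 mm²); Subtracting the remaining from the first: starting from the r=11 cylinder (370.44 mm²), the r=6.5 cylinder at (4, -2) partially overlaps it — only the 129.29 mm² overlap (of its 129.35 mm²) is removed, clipping the outline — area = 241.15 mm². So its area = 241.15 mm². Layer 152 is larger (370.44 vs 241.15 mm²).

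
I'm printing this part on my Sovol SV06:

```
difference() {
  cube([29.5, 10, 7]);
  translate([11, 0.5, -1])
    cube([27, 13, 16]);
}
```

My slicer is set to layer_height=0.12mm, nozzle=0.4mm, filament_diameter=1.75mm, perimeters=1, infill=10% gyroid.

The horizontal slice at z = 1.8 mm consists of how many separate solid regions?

1

At z = 1.8 mm: the cube is present — its section is the full 29.5×10 rectangle; the 27×13 cube at (11, 0.5) contributes its full rectangle; Taking the first minus the rest: starting from the 29.5×10 cube, the 27×13 cube at (11, 0.5) partially overlaps it — only the 175.75 mm² overlap (of its 351.00 mm²) is removed, clipping the outline — 1 connected region. The result has 1 disconnected region.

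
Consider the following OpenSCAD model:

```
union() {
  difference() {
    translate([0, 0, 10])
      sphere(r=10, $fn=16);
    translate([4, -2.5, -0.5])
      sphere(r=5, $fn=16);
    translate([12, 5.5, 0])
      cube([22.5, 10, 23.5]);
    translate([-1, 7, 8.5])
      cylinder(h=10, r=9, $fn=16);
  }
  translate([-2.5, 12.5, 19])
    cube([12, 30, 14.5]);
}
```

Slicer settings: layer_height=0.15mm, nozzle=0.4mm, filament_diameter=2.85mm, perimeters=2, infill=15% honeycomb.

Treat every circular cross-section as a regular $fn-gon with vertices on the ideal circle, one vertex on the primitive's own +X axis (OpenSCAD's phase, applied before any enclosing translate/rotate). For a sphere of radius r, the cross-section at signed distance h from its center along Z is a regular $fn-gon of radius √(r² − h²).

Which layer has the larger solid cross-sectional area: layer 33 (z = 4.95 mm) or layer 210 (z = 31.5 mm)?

Layer 33 (z = 4.95): the r=10 sphere slices to a regular 16-gon of circumradius 8.631 (√(r²−h²) with h=5.05 from center) (area = (16/2)·8.631²·sin(360°/16) = 228.07 mm²); the sphere at (4, -2.5) is not intersected at this z (|z−center|=5.450 > r=5); the cube at (12, 5.5) (footprint 22.5×10) is included at this height (area 225.00 mm²); the cylinder at (-1, 7) is absent (z outside [8.5, 18.5]); Taking the first minus the rest: starting from the r=10 sphere (228.07 mm²), the 22.5×10 cube at (12, 5.5) misses the remaining region (no effect) — area = 228.07 mm²; the cube at (-2.5, 12.5) does not reach this height (z outside [19, 33.5]); Taking the union: only the result so far is present, so the union is just that shape — area = 228.07 mm². So its area = 228.07 mm². Layer 210 (z = 31.5): the sphere does not reach this height (|z−center|=21.500 > r=10); the sphere at (4, -2.5) is absent (|z−center|=32.000 > r=5); the cube at (12, 5.5) is absent (z outside [0, 23.5]); the cylinder at (-1, 7) does not reach this height (z outside [8.5, 18.5]); After the difference (first − rest): the first operand is absent here, so nothing remains; the 12×30 cube at (-2.5, 12.5) contributes its full rectangle (area 360.00 mm²); Merging all regions: only the 12×30 cube at (-2.5, 12.5) is present, so the union is just that shape — area = 360.00 mm². So its area = 360.00 mm². Layer 210 is larger (360.00 vs 228.07 mm²).

layer 210 (z = 31.5 mm)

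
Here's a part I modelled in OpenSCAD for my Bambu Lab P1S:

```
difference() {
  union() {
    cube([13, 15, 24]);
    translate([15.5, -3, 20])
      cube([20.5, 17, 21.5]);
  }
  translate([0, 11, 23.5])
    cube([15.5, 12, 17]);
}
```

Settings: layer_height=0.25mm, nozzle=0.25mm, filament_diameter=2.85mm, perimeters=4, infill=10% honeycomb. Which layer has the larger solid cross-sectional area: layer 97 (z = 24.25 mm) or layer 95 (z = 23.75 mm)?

layer 95 (z = 23.75 mm)

Layer 97 (z = 24.25): the cube does not reach this height (z outside [0, 24]); the cube at (15.5, -3) (footprint 20.5×17) is included at this height (area 348.50 mm²); Merging all regions: only the 20.5×17 cube at (15.5, -3) is present, so the union is just that shape — area = 348.50 mm²; the cube at (0, 11) is present — its section is the full 15.5×12 rectangle (area 186.00 mm²); After the difference (first − rest): starting from the result so far (348.50 mm²), the 15.5×12 cube at (0, 11) misses the remaining region (no effect) — area = 348.50 mm². So its area = 348.50 mm². Layer 95 (z = 23.75): the cube is present — its section is the full 13×15 rectangle (area 195.00 mm²); the cube at (15.5, -3) is present — its section is the full 20.5×17 rectangle (area 348.50 mm²); Combining (union): the 2 present regions are separate (no shared area or edge), so areas and boundary lengths simply add and each stays a separate island — area = 543.50 mm²; the cube at (0, 11) (footprint 15.5×12) is included at this height (area 186.00 mm²); After the difference (first − rest): starting from that combined region (543.50 mm²), the 15.5×12 cube at (0, 11) partially overlaps it — only the 52.00 mm² overlap (of its 186.00 mm²) is removed, clipping the outline — area = 491.50 mm². So its area = 491.50 mm². Layer 95 is larger (491.50 vs 348.50 mm²).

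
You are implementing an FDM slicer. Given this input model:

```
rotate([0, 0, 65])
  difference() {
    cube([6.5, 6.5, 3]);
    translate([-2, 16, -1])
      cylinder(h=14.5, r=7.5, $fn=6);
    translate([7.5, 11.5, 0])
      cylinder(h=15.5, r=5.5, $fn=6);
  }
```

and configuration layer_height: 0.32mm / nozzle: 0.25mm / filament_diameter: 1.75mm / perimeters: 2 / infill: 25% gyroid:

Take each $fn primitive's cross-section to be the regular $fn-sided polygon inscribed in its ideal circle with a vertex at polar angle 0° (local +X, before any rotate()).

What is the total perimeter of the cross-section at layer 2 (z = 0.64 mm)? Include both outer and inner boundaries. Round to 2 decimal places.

At z = 0.64 mm: the cube (footprint 6.5×6.5) is included at this height (perimeter 26.00 mm); the cylinder at (-2, 16): section is a regular 6-gon, circumradius r=7.5 (perimeter = 2·6·7.500·sin(180°/6) = 45.00 mm); the r=5.5 cylinder at (7.5, 11.5) gives a regular 6-gon of circumradius 5.5 (constant along its height) (perimeter = 2·6·5.500·sin(180°/6) = 33.00 mm); Taking the first minus the rest: starting from the 6.5×6.5 cube, the r=7.5 cylinder at (-2, 16) misses the remaining region (no effect); the r=5.5 cylinder at (7.5, 11.5) misses the remaining region (no effect) — boundary = 26.00 mm; (rotated 65° about Z; rotation is an isometry so areas/perimeters/island counts are preserved). Overall, the cross-section is a single solid region. Total boundary length (outer) = 26.00 mm.

26.00 mm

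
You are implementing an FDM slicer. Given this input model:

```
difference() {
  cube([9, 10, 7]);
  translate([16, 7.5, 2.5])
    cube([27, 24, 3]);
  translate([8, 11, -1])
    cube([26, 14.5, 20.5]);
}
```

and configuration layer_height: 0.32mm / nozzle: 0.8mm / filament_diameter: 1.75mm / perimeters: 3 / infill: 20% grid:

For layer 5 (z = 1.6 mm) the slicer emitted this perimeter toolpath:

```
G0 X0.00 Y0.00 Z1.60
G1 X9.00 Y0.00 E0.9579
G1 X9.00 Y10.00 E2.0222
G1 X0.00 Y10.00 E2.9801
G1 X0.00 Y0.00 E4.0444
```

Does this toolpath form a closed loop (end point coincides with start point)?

yes

Start point (G0): (0.00, 0.00). End point (last G1): the path returns to the start — closed.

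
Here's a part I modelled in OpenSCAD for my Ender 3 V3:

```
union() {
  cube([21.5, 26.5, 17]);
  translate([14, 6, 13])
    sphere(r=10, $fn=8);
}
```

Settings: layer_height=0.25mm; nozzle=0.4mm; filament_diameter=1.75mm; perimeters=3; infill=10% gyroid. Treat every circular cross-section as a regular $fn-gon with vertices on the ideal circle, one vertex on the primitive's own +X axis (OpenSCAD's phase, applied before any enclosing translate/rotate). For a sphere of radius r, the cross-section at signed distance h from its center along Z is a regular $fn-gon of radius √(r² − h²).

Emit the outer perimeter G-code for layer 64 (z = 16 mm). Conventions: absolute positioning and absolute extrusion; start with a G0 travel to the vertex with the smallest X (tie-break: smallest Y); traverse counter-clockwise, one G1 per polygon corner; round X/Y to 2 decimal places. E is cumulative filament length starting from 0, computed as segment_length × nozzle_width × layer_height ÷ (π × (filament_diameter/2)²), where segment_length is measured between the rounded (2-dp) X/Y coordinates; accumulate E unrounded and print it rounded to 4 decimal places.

G0 X0.00 Y0.00 Z16.00
G1 X6.95 Y0.00 E0.2889
G1 X7.25 Y-0.75 E0.3225
G1 X14.00 Y-3.54 E0.6262
G1 X20.75 Y-0.75 E0.9299
G1 X21.05 Y0.00 E0.9634
G1 X21.50 Y0.00 E0.9821
G1 X21.50 Y1.08 E1.0270
G1 X23.54 Y6.00 E1.2485
G1 X21.50 Y10.92 E1.4699
G1 X21.50 Y26.50 E2.1177
G1 X0.00 Y26.50 E3.0115
G1 X0.00 Y0.00 E4.1133

At z = 16 mm: the cube (footprint 21.5×26.5) is included at this height; the sphere at (14, 6): section is a regular 8-gon, circumradius = √(r²−h²) = √(10²−3²) = 9.539; Combining (union): the regions partially overlap (shared area 218.21 mm²), so overlapping operands fuse into one piece — 1 connected region. The outline is a single polygon with 12 vertices. Extrusion per mm of travel: 0.4 × 0.25 / (π × 0.875²) = 0.041575. Accumulating E over each segment gives final E = 4.1133.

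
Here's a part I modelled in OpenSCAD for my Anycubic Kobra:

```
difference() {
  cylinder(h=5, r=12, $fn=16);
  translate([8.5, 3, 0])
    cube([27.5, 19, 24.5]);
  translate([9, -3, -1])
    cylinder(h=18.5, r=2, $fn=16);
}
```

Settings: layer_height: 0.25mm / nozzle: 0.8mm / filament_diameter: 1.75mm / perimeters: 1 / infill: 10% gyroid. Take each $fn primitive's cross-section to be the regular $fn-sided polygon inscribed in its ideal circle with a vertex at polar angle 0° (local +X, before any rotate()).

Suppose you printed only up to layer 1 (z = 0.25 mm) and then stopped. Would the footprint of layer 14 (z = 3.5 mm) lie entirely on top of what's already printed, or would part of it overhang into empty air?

entirely on top

Compare the two slices. At z = 0.25: the cylinder: section is a regular 16-gon, circumradius r=12 (area = (16/2)·12.000²·sin(360°/16) = 440.85 mm²); the cube at (8.5, 3) (footprint 27.5×19) is included at this height (area 522.50 mm²); the r=2 cylinder at (9, -3) contributes a regular 16-gon of circumradius 2 (area = (16/2)·2.000²·sin(360°/16) = 12.25 mm²); Subtracting the remaining from the first: starting from the r=12 cylinder (440.85 mm²), the 27.5×19 cube at (8.5, 3) partially overlaps it — only the 9.38 mm² overlap (of its 522.50 mm²) is removed, clipping the outline; the r=2 cylinder at (9, -3) lies wholly inside it (removes its full 12.25 mm² and its 12.49 mm outline becomes a hole wall) — area = 419.23 mm². At z = 3.5: the r=12 cylinder gives a regular 16-gon of circumradius 12 (constant along its height) (area = (16/2)·12.000²·sin(360°/16) = 440.85 mm²); the cube at (8.5, 3) (footprint 27.5×19) is included at this height (area 522.50 mm²); the cylinder at (9, -3): section is a regular 16-gon, circumradius r=2 (area = (16/2)·2.000²·sin(360°/16) = 12.25 mm²); Subtracting the remaining from the first: starting from the r=12 cylinder (440.85 mm²), the 27.5×19 cube at (8.5, 3) partially overlaps it — only the 9.38 mm² overlap (of its 522.50 mm²) is removed, clipping the outline; the r=2 cylinder at (9, -3) lies wholly inside it (removes its full 12.25 mm² and its 12.49 mm outline becomes a hole wall) — area = 419.23 mm². Checking containment: the cross-section at z = 3.5 is a subset of the cross-section at z = 0.25.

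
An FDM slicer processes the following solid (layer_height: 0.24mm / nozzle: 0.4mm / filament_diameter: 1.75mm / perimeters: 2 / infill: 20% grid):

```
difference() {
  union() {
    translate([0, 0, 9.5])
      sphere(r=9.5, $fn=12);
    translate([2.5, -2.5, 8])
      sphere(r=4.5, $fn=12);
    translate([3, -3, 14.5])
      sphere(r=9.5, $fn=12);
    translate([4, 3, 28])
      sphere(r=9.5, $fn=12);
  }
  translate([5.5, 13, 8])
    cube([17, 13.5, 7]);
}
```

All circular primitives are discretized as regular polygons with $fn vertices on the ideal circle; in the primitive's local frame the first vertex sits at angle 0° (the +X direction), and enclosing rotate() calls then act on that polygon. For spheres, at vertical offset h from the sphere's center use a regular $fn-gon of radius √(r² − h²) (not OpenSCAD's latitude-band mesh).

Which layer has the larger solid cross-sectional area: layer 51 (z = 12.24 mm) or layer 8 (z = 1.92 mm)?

Layer 51 (z = 12.24): the sphere: section is a regular 12-gon, circumradius = √(r²−h²) = √(9.5²−2.74²) = 9.096 (area = (12/2)·9.096²·sin(360°/12) = 248.23 mm²); the r=4.5 sphere at (2.5, -2.5) slices to a regular 12-gon of circumradius 1.507 (√(r²−h²) with h=4.24 from center) (area = (12/2)·1.507²·sin(360°/12) = 6.82 mm²); the sphere at (3, -3): section is a regular 12-gon, circumradius = √(r²−h²) = √(9.5²−2.26²) = 9.227 (area = (12/2)·9.227²·sin(360°/12) = 255.43 mm²); the sphere at (4, 3) is absent (|z−center|=15.760 > r=9.5); Merging all regions: the regions partially overlap — summed areas 510.47 mm² minus the doubly-counted overlap 183.46 mm² gives 327.01 mm² — area = 327.01 mm²; the cube at (5.5, 13) (footprint 17×13.5) is included at this height (area 229.50 mm²); Subtracting the remaining from the first: starting from that combined region (327.01 mm²), the 17×13.5 cube at (5.5, 13) misses the remaining region (no effect) — area = 327.01 mm². So its area = 327.01 mm². Layer 8 (z = 1.92): the r=9.5 sphere slices to a regular 12-gon of circumradius 5.727 (√(r²−h²) with h=7.58 from center) (area = (12/2)·5.727²·sin(360°/12) = 98.38 mm²); the sphere at (2.5, -2.5) is absent (|z−center|=6.080 > r=4.5); the sphere at (3, -3) is not intersected at this z (|z−center|=12.580 > r=9.5); the sphere at (4, 3) does not reach this height (|z−center|=26.080 > r=9.5); Combining (union): only the r=9.5 sphere is present, so the union is just that shape — area = 98.38 mm²; the cube at (5.5, 13) does not reach this height (z outside [8, 15]); After the difference (first − rest): none of the subtracted shapes is present at this height, so that combined region is unchanged — area = 98.38 mm². So its area = 98.38 mm². Layer 51 is larger (327.01 vs 98.38 mm²).

layer 51 (z = 12.24 mm)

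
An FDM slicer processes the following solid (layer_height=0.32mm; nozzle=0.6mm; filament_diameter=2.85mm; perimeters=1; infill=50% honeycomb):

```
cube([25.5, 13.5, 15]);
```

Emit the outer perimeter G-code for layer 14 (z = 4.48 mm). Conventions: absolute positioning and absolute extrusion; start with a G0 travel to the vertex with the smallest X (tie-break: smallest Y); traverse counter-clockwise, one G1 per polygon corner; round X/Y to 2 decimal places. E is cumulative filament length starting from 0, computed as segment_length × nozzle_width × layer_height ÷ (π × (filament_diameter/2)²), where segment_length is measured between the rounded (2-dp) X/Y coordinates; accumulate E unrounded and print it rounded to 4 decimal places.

G0 X0.00 Y0.00 Z4.48
G1 X25.50 Y0.00 E0.7675
G1 X25.50 Y13.50 E1.1738
G1 X0.00 Y13.50 E1.9412
G1 X0.00 Y0.00 E2.3476

At z = 4.48 mm: the cube is present — its section is the full 25.5×13.5 rectangle. The outline is a single polygon with 4 vertices. Extrusion per mm of travel: 0.6 × 0.32 / (π × 1.425²) = 0.030097. Accumulating E over each segment gives final E = 2.3476.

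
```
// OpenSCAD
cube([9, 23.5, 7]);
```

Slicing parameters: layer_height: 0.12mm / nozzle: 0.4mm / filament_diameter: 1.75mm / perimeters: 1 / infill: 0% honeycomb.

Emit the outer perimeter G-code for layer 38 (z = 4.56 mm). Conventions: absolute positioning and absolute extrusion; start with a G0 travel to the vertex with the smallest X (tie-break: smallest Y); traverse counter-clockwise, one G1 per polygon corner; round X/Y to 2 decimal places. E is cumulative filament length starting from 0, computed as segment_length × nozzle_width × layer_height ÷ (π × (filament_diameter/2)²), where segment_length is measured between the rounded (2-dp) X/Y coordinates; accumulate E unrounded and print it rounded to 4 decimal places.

G0 X0.00 Y0.00 Z4.56
G1 X9.00 Y0.00 E0.1796
G1 X9.00 Y23.50 E0.6486
G1 X0.00 Y23.50 E0.8282
G1 X0.00 Y0.00 E1.2971

At z = 4.56 mm: the 9×23.5 cube contributes its full rectangle. The outline is a single polygon with 4 vertices. Extrusion per mm of travel: 0.4 × 0.12 / (π × 0.875²) = 0.019956. Accumulating E over each segment gives final E = 1.2971.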